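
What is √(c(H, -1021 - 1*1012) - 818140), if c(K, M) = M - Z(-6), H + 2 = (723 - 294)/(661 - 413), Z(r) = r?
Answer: I*√820167 ≈ 905.63*I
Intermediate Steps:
H = -67/248 (H = -2 + (723 - 294)/(661 - 413) = -2 + 429/248 = -67/248 ≈ -0.27016)
c(K, M) = 6 + M (c(K, M) = M - 1*(-6) = M + 6 = 6 + M)
√(c(H, -1021 - 1*1012) - 818140) = √((6 + (-1021 - 1*1012)) - 818140) = √((6 + (-1021 - 1012)) - 818140) = √((6 - 2033) - 818140) = √(-2027 - 818140) = √(-820167) = I*√820167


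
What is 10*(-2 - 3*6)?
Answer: -200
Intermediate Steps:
10*(-2 - 3*6) = 10*(-2 - 18) = 10*(-20) = -200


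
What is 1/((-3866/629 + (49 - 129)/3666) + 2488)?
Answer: 1152957/2861445478 ≈ 0.00040293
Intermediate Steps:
1/((-3866/629 + (49 - 129)/3666) + 2488) = 1/((-3866*1/629 - 80*1/3666) + 2488) = 1/((-3866/629 - 40/1833) + 2488) = 1/(-7111538/1152957 + 2488) = 1/(2861445478/1152957) = 1152957/2861445478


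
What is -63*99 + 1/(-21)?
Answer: -130978/21 ≈ -6237.0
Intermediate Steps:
-63*99 + 1/(-21) = -6237 - 1/21 = -130978/21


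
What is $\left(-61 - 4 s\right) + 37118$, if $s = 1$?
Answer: $37053$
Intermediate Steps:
$\left(-61 - 4 s\right) + 37118 = \left(-61 - 4\right) + 37118 = -65 + 37118 = 37053$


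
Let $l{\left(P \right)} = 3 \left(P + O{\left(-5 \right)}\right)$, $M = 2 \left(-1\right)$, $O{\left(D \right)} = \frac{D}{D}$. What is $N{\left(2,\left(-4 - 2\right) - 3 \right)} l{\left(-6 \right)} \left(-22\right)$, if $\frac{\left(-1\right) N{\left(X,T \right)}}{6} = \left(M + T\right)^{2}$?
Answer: $-239580$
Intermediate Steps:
$O{\left(D \right)} = 1$
$M = -2$
$l{\left(P \right)} = 3 + 3 P$ ($l{\left(P \right)} = 3 \left(P + 1\right) = 3 \left(1 + P\right) = 3 + 3 P$)
$N{\left(X,T \right)} = - 6 \left(-2 + T\right)^{2}$
$N{\left(2,\left(-4 - 2\right) - 3 \right)} l{\left(-6 \right)} \left(-22\right) = - 6 \left(-2 - 9\right)^{2} \left(3 + 3 \left(-6\right)\right) \left(-22\right) = - 6 \left(-2 - 9\right)^{2} \left(3 - 18\right) \left(-22\right) = - 6 \left(-2 - 9\right)^{2} \left(-15\right) \left(-22\right) = - 6 \left(-11\right)^{2} \left(-15\right) \left(-22\right) = \left(-6\right) 121 \left(-15\right) \left(-22\right) = \left(-726\right) \left(-15\right) \left(-22\right) = 10890 \left(-22\right) = -239580$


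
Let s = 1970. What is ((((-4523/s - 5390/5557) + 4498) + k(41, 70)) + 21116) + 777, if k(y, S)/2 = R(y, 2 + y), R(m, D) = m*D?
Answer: 327474322319/10947290 ≈ 29914.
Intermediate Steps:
R(m, D) = D*m
k(y, S) = 2*y*(2 + y) (k(y, S) = 2*((2 + y)*y) = 2*(y*(2 + y)) = 2*y*(2 + y))
((((-4523/s - 5390/5557) + 4498) + k(41, 70)) + 21116) + 777 = ((((-4523/1970 - 5390/5557) + 4498) + 2*41*(2 + 41)) + 21116) + 777 = ((((-4523*1/1970 - 5390*1/5557) + 4498) + 2*41*43) + 21116) + 777 = ((((-4523/1970 - 5390/5557) + 4498) + 3526) + 21116) + 777 = (((-35752611/10947290 + 4498) + 3526) + 21116) + 777 = ((49205157809/10947290 + 3526) + 21116) + 777 = (87805302349/10947290 + 21116) + 777 = 318968277989/10947290 + 777 = 327474322319/10947290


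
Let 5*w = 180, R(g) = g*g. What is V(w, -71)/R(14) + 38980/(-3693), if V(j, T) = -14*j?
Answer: -339334/25851 ≈ -13.127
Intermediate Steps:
R(g) = g²
w = 36 (w = (⅕)*180 = 36)
V(w, -71)/R(14) + 38980/(-3693) = (-14*36)/(14²) + 38980/(-3693) = -504/196 + 38980*(-1/3693) = -504*1/196 - 38980/3693 = -18/7 - 38980/3693 = -339334/25851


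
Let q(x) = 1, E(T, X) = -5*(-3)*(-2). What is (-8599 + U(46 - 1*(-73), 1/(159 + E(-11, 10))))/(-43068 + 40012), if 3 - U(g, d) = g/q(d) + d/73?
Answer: 20517289/7194588 ≈ 2.8518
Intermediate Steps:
E(T, X) = -30 (E(T, X) = 15*(-2) = -30)
U(g, d) = 3 - g - d/73 (U(g, d) = 3 - (g/1 + d/73) = 3 - (g*1 + d*(1/73)) = 3 - (g + d/73) = 3 + (-g - d/73) = 3 - g - d/73)
(-8599 + U(46 - 1*(-73), 1/(159 + E(-11, 10))))/(-43068 + 40012) = (-8599 + (3 - (46 - 1*(-73)) - 1/(73*(159 - 30))))/(-43068 + 40012) = (-8599 + (3 - (46 + 73) - 1/73/129))/(-3056) = (-8599 + (3 - 1*119 - 1/73*1/129))*(-1/3056) = (-8599 + (3 - 119 - 1/9417))*(-1/3056) = (-8599 - 1092373/9417)*(-1/3056) = -82069156/9417*(-1/3056) = 20517289/7194588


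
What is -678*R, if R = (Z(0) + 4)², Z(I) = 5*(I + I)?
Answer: -10848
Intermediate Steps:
Z(I) = 10*I (Z(I) = 5*(2*I) = 10*I)
R = 16 (R = (10*0 + 4)² = (0 + 4)² = 4² = 16)
-678*R = -678*16 = -10848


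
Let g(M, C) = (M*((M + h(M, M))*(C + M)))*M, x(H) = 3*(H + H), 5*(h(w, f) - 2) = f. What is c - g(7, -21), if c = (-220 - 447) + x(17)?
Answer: 32847/5 ≈ 6569.4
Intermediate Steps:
h(w, f) = 2 + f/5
x(H) = 6*H (x(H) = 3*(2*H) = 6*H)
c = -565 (c = (-220 - 447) + 6*17 = -667 + 102 = -565)
g(M, C) = M²*(2 + 6*M/5)*(C + M) (g(M, C) = (M*((M + (2 + M/5))*(C + M)))*M = (M*((2 + 6*M/5)*(C + M)))*M = (M*(2 + 6*M/5)*(C + M))*M = M²*(2 + 6*M/5)*(C + M))
c - g(7, -21) = -565 - 2*7²*(3*7² + 5*(-21) + 5*7 + 3*(-21)*7)/5 = -565 - 2*49*(3*49 - 105 + 35 - 441)/5 = -565 - 2*49*(147 - 105 + 35 - 441)/5 = -565 - 2*49*(-364)/5 = -565 - 1*(-35672/5) = -565 + 35672/5 = 32847/5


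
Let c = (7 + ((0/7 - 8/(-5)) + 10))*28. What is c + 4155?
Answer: 23379/5 ≈ 4675.8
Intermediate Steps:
c = 2604/5 (c = (7 + ((0*(⅐) - 8*(-⅕)) + 10))*28 = (7 + ((0 + 8/5) + 10))*28 = (7 + (8/5 + 10))*28 = (7 + 58/5)*28 = (93/5)*28 = 2604/5 ≈ 520.80)
c + 4155 = 2604/5 + 4155 = 23379/5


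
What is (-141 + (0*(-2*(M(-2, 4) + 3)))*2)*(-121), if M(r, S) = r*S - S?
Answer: 17061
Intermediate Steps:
M(r, S) = -S + S*r (M(r, S) = S*r - S = -S + S*r)
(-141 + (0*(-2*(M(-2, 4) + 3)))*2)*(-121) = (-141 + (0*(-2*(4*(-1 - 2) + 3)))*2)*(-121) = (-141 + (0*(-2*(4*(-3) + 3)))*2)*(-121) = (-141 + (0*(-2*(-12 + 3)))*2)*(-121) = (-141 + (0*(-2*(-9)))*2)*(-121) = (-141 + (0*18)*2)*(-121) = (-141 + 0*2)*(-121) = (-141 + 0)*(-121) = -141*(-121) = 17061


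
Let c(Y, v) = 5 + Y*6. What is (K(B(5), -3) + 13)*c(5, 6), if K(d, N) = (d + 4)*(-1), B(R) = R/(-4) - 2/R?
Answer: 1491/4 ≈ 372.75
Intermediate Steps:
B(R) = -2/R - R/4 (B(R) = R*(-1/4) - 2/R = -R/4 - 2/R = -2/R - R/4)
K(d, N) = -4 - d (K(d, N) = (4 + d)*(-1) = -4 - d)
c(Y, v) = 5 + 6*Y
(K(B(5), -3) + 13)*c(5, 6) = ((-4 - (-2/5 - 1/4*5)) + 13)*(5 + 6*5) = ((-4 - (-2*1/5 - 5/4)) + 13)*(5 + 30) = ((-4 - (-2/5 - 5/4)) + 13)*35 = ((-4 - 1*(-33/20)) + 13)*35 = ((-4 + 33/20) + 13)*35 = (-47/20 + 13)*35 = (213/20)*35 = 1491/4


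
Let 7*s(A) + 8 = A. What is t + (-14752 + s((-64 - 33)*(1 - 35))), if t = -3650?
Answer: -17932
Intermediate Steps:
s(A) = -8/7 + A/7
t + (-14752 + s((-64 - 33)*(1 - 35))) = -3650 + (-14752 + (-8/7 + ((-64 - 33)*(1 - 35))/7)) = -3650 + (-14752 + (-8/7 + (-97*(-34))/7)) = -3650 + (-14752 + (-8/7 + (⅐)*3298)) = -3650 + (-14752 + (-8/7 + 3298/7)) = -3650 + (-14752 + 470) = -3650 - 14282 = -17932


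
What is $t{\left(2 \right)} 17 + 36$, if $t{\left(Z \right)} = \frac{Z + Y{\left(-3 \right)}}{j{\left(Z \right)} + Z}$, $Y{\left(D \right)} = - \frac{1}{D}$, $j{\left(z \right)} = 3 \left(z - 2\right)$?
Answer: $\frac{335}{6} \approx 55.833$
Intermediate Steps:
$j{\left(z \right)} = -6 + 3 z$ ($j{\left(z \right)} = 3 \left(-2 + z\right) = -6 + 3 z$)
$t{\left(Z \right)} = \frac{\frac{1}{3} + Z}{-6 + 4 Z}$ ($t{\left(Z \right)} = \frac{Z - \frac{1}{-3}}{\left(-6 + 3 Z\right) + Z} = \frac{Z - - \frac{1}{3}}{-6 + 4 Z} = \frac{Z + \frac{1}{3}}{-6 + 4 Z} = \frac{\frac{1}{3} + Z}{-6 + 4 Z}$)
$t{\left(2 \right)} 17 + 36 = \frac{1 + 3 \cdot 2}{6 \left(-3 + 2 \cdot 2\right)} 17 + 36 = \frac{1 + 6}{6 \left(-3 + 4\right)} 17 + 36 = \frac{1}{6} \cdot 1^{-1} \cdot 7 \cdot 17 + 36 = \frac{1}{6} \cdot 1 \cdot 7 \cdot 17 + 36 = \frac{7}{6} \cdot 17 + 36 = \frac{119}{6} + 36 = \frac{335}{6}$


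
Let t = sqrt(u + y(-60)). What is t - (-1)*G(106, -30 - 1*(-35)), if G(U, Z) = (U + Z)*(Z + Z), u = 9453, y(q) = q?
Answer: 1110 + sqrt(9393) ≈ 1206.9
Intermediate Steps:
t = sqrt(9393) (t = sqrt(9453 - 60) = sqrt(9393) ≈ 96.917)
G(U, Z) = 2*Z*(U + Z) (G(U, Z) = (U + Z)*(2*Z) = 2*Z*(U + Z))
t - (-1)*G(106, -30 - 1*(-35)) = sqrt(9393) - (-1)*2*(-30 - 1*(-35))*(106 + (-30 - 1*(-35))) = sqrt(9393) - (-1)*2*(-30 + 35)*(106 + (-30 + 35)) = sqrt(9393) - (-1)*2*5*(106 + 5) = sqrt(9393) - (-1)*2*5*111 = sqrt(9393) - (-1)*1110 = sqrt(9393) - 1*(-1110) = sqrt(9393) + 1110 = 1110 + sqrt(9393)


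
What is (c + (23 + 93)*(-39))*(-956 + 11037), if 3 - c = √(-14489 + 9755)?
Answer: -45576201 - 30243*I*√526 ≈ -4.5576e+7 - 6.9361e+5*I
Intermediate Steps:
c = 3 - 3*I*√526 (c = 3 - √(-14489 + 9755) = 3 - √(-4734) = 3 - 3*I*√526 ≈ 3.0 - 68.804*I)
(c + (23 + 93)*(-39))*(-956 + 11037) = ((3 - 3*I*√526) + (23 + 93)*(-39))*(-956 + 11037) = ((3 - 3*I*√526) + 116*(-39))*10081 = ((3 - 3*I*√526) - 4524)*10081 = (-4521 - 3*I*√526)*10081 = -45576201 - 30243*I*√526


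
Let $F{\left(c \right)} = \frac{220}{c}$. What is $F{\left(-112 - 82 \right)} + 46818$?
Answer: $\frac{4541236}{97} \approx 46817.0$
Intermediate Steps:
$F{\left(-112 - 82 \right)} + 46818 = \frac{220}{-112 - 82} + 46818 = \frac{220}{-194} + 46818 = 220 \left(- \frac{1}{194}\right) + 46818 = - \frac{110}{97} + 46818 = \frac{4541236}{97}$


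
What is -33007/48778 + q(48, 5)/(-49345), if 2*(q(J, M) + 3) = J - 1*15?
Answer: -814694459/1203475205 ≈ -0.67695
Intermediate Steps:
q(J, M) = -21/2 + J/2 (q(J, M) = -3 + (J - 1*15)/2 = -3 + (J - 15)/2 = -3 + (-15 + J)/2 = -3 + (-15/2 + J/2) = -21/2 + J/2)
-33007/48778 + q(48, 5)/(-49345) = -33007/48778 + (-21/2 + (½)*48)/(-49345) = -33007*1/48778 + (-21/2 + 24)*(-1/49345) = -33007/48778 + (27/2)*(-1/49345) = -33007/48778 - 27/98690 = -814694459/1203475205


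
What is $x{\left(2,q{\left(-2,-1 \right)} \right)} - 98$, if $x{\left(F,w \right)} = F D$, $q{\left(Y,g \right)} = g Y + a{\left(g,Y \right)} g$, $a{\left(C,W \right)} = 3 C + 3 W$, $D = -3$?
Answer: $-104$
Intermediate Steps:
$q{\left(Y,g \right)} = Y g + g \left(3 Y + 3 g\right)$ ($q{\left(Y,g \right)} = g Y + \left(3 g + 3 Y\right) g = Y g + \left(3 Y + 3 g\right) g = Y g + g \left(3 Y + 3 g\right)$)
$x{\left(F,w \right)} = - 3 F$ ($x{\left(F,w \right)} = F \left(-3\right) = - 3 F$)
$x{\left(2,q{\left(-2,-1 \right)} \right)} - 98 = \left(-3\right) 2 - 98 = -6 - 98 = -104$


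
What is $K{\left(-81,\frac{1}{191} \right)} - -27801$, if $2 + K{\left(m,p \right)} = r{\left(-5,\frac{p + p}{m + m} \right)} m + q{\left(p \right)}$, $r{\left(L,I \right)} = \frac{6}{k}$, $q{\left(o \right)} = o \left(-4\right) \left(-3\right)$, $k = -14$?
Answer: $\frac{37213760}{1337} \approx 27834.0$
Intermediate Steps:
$q{\left(o \right)} = 12 o$ ($q{\left(o \right)} = - 4 o \left(-3\right) = 12 o$)
$r{\left(L,I \right)} = - \frac{3}{7}$ ($r{\left(L,I \right)} = \frac{6}{-14} = 6 \left(- \frac{1}{14}\right) = - \frac{3}{7}$)
$K{\left(m,p \right)} = -2 + 12 p - \frac{3 m}{7}$ ($K{\left(m,p \right)} = -2 - \left(- 12 p + \frac{3 m}{7}\right) = -2 + 12 p - \frac{3 m}{7}$)
$K{\left(-81,\frac{1}{191} \right)} - -27801 = \left(-2 + \frac{12}{191} - - \frac{243}{7}\right) - -27801 = \left(-2 + 12 \cdot \frac{1}{191} + \frac{243}{7}\right) + 27801 = \left(-2 + \frac{12}{191} + \frac{243}{7}\right) + 27801 = \frac{43823}{1337} + 27801 = \frac{37213760}{1337}$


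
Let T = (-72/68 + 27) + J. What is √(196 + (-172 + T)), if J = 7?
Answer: 22*√34/17 ≈ 7.5459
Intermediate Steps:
T = 560/17 (T = (-72/68 + 27) + 7 = (-72*1/68 + 27) + 7 = (-18/17 + 27) + 7 = 441/17 + 7 = 560/17 ≈ 32.941)
√(196 + (-172 + T)) = √(196 + (-172 + 560/17)) = √(196 - 2364/17) = √(968/17) = 22*√34/17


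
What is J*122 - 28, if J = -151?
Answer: -18450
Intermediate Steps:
J*122 - 28 = -151*122 - 28 = -18422 - 28 = -18450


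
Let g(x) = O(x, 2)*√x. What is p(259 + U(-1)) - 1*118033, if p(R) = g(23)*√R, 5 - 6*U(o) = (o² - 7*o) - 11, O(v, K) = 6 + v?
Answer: -118033 + 29*√53889/3 ≈ -1.1579e+5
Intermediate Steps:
U(o) = 8/3 - o²/6 + 7*o/6 (U(o) = ⅚ - ((o² - 7*o) - 11)/6 = ⅚ - (-11 + o² - 7*o)/6 = ⅚ + (11/6 - o²/6 + 7*o/6) = 8/3 - o²/6 + 7*o/6)
g(x) = √x*(6 + x) (g(x) = (6 + x)*√x = √x*(6 + x))
p(R) = 29*√23*√R (p(R) = (√23*(6 + 23))*√R = (√23*29)*√R = (29*√23)*√R = 29*√23*√R)
p(259 + U(-1)) - 1*118033 = 29*√23*√(259 + (8/3 - ⅙*(-1)² + (7/6)*(-1))) - 1*118033 = 29*√23*√(259 + (8/3 - ⅙*1 - 7/6)) - 118033 = 29*√23*√(259 + (8/3 - ⅙ - 7/6)) - 118033 = 29*√23*√(259 + 4/3) - 118033 = 29*√23*√(781/3) - 118033 = 29*√23*(√2343/3) - 118033 = 29*√53889/3 - 118033 = -118033 + 29*√53889/3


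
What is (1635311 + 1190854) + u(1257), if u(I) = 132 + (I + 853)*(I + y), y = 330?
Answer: 6174867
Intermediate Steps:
u(I) = 132 + (330 + I)*(853 + I) (u(I) = 132 + (I + 853)*(I + 330) = 132 + (853 + I)*(330 + I) = 132 + (330 + I)*(853 + I))
(1635311 + 1190854) + u(1257) = (1635311 + 1190854) + (281622 + 1257² + 1183*1257) = 2826165 + (281622 + 1580049 + 1487031) = 2826165 + 3348702 = 6174867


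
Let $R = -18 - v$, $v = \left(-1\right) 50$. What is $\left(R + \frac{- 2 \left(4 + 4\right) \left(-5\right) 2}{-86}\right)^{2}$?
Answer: $\frac{1679616}{1849} \approx 908.39$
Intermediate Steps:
$v = -50$
$R = 32$ ($R = -18 - -50 = -18 + 50 = 32$)
$\left(R + \frac{- 2 \left(4 + 4\right) \left(-5\right) 2}{-86}\right)^{2} = \left(32 + \frac{- 2 \left(4 + 4\right) \left(-5\right) 2}{-86}\right)^{2} = \left(32 + - 2 \cdot 8 \left(-5\right) 2 \left(- \frac{1}{86}\right)\right)^{2} = \left(32 + \left(-2\right) \left(-40\right) 2 \left(- \frac{1}{86}\right)\right)^{2} = \left(32 + 80 \cdot 2 \left(- \frac{1}{86}\right)\right)^{2} = \left(32 + 160 \left(- \frac{1}{86}\right)\right)^{2} = \left(32 - \frac{80}{43}\right)^{2} = \left(\frac{1296}{43}\right)^{2} = \frac{1679616}{1849}$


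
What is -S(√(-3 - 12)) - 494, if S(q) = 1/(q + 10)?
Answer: (-494*√15 + 4941*I)/(√15 - 10*I) ≈ -494.09 + 0.033678*I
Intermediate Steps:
S(q) = 1/(10 + q)
-S(√(-3 - 12)) - 494 = -1/(10 + √(-3 - 12)) - 494 = -1/(10 + √(-15)) - 494 = -1/(10 + I*√15) - 494 = -494 - 1/(10 + I*√15)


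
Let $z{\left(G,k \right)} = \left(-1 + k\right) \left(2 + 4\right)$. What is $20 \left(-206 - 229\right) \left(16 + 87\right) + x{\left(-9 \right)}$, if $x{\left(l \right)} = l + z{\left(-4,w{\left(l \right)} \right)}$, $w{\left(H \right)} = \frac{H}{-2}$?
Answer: $-896088$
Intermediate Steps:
$w{\left(H \right)} = - \frac{H}{2}$ ($w{\left(H \right)} = H \left(- \frac{1}{2}\right) = - \frac{H}{2}$)
$z{\left(G,k \right)} = -6 + 6 k$ ($z{\left(G,k \right)} = \left(-1 + k\right) 6 = -6 + 6 k$)
$x{\left(l \right)} = -6 - 2 l$ ($x{\left(l \right)} = l + \left(-6 + 6 \left(- \frac{l}{2}\right)\right) = l - \left(6 + 3 l\right) = -6 - 2 l$)
$20 \left(-206 - 229\right) \left(16 + 87\right) + x{\left(-9 \right)} = 20 \left(-206 - 229\right) \left(16 + 87\right) - -12 = 20 \left(\left(-435\right) 103\right) + \left(-6 + 18\right) = 20 \left(-44805\right) + 12 = -896100 + 12 = -896088$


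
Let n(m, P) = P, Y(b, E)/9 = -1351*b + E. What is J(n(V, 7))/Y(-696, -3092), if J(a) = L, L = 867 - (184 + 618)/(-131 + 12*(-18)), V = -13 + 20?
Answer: 301651/2926888092 ≈ 0.00010306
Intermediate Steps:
Y(b, E) = -12159*b + 9*E (Y(b, E) = 9*(-1351*b + E) = 9*(E - 1351*b) = -12159*b + 9*E)
V = 7
L = 301651/347 (L = 867 - 802/(-131 - 216) = 867 - 802/(-347) = 867 - 802*(-1)/347 = 867 - 1*(-802/347) = 867 + 802/347 = 301651/347 ≈ 869.31)
J(a) = 301651/347
J(n(V, 7))/Y(-696, -3092) = 301651/(347*(-12159*(-696) + 9*(-3092))) = 301651/(347*(8462664 - 27828)) = (301651/347)/8434836 = (301651/347)*(1/8434836) = 301651/2926888092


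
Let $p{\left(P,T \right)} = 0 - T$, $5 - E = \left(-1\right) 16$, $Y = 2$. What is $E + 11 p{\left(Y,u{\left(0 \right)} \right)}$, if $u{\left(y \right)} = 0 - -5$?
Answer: $-34$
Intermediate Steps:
$E = 21$ ($E = 5 - \left(-1\right) 16 = 5 - -16 = 5 + 16 = 21$)
$u{\left(y \right)} = 5$ ($u{\left(y \right)} = 0 + 5 = 5$)
$p{\left(P,T \right)} = - T$
$E + 11 p{\left(Y,u{\left(0 \right)} \right)} = 21 + 11 \left(\left(-1\right) 5\right) = 21 + 11 \left(-5\right) = 21 - 55 = -34$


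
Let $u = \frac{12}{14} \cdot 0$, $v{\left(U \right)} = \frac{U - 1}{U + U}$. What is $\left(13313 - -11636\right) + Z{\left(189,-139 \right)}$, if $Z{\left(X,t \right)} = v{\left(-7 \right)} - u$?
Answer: $\frac{174647}{7} \approx 24950.0$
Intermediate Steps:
$v{\left(U \right)} = \frac{-1 + U}{2 U}$
$u = 0$ ($u = 12 \cdot \frac{1}{14} \cdot 0 = \frac{6}{7} \cdot 0 = 0$)
$Z{\left(X,t \right)} = \frac{4}{7}$ ($Z{\left(X,t \right)} = \frac{-1 - 7}{2 \left(-7\right)} - 0 = \frac{1}{2} \left(- \frac{1}{7}\right) \left(-8\right) + 0 = \frac{4}{7} + 0 = \frac{4}{7}$)
$\left(13313 - -11636\right) + Z{\left(189,-139 \right)} = \left(13313 - -11636\right) + \frac{4}{7} = \left(13313 + 11636\right) + \frac{4}{7} = 24949 + \frac{4}{7} = \frac{174647}{7}$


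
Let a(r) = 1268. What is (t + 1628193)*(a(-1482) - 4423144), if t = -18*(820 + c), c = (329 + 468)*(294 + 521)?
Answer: 44566129312932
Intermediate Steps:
c = 649555 (c = 797*815 = 649555)
t = -11706750 (t = -18*(820 + 649555) = -18*650375 = -11706750)
(t + 1628193)*(a(-1482) - 4423144) = (-11706750 + 1628193)*(1268 - 4423144) = -10078557*(-4421876) = 44566129312932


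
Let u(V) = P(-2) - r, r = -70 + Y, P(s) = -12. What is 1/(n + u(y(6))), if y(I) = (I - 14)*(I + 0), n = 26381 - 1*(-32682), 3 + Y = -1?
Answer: 1/59125 ≈ 1.6913e-5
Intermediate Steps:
Y = -4 (Y = -3 - 1 = -4)
n = 59063 (n = 26381 + 32682 = 59063)
y(I) = I*(-14 + I) (y(I) = (-14 + I)*I = I*(-14 + I))
r = -74 (r = -70 - 4 = -74)
u(V) = 62 (u(V) = -12 - 1*(-74) = -12 + 74 = 62)
1/(n + u(y(6))) = 1/(59063 + 62) = 1/59125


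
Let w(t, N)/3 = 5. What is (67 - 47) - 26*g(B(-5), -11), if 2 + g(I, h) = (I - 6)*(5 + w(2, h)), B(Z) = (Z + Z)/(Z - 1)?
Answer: 6976/3 ≈ 2325.3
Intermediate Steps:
w(t, N) = 15 (w(t, N) = 3*5 = 15)
B(Z) = 2*Z/(-1 + Z) (B(Z) = (2*Z)/(-1 + Z) = 2*Z/(-1 + Z))
g(I, h) = -122 + 20*I (g(I, h) = -2 + (I - 6)*(5 + 15) = -2 + (-6 + I)*20 = -2 + (-120 + 20*I) = -122 + 20*I)
(67 - 47) - 26*g(B(-5), -11) = (67 - 47) - 26*(-122 + 20*(2*(-5)/(-1 - 5))) = 20 - 26*(-122 + 20*(2*(-5)/(-6))) = 20 - 26*(-122 + 20*(2*(-5)*(-⅙))) = 20 - 26*(-122 + 20*(5/3)) = 20 - 26*(-122 + 100/3) = 20 - 26*(-266/3) = 20 + 6916/3 = 6976/3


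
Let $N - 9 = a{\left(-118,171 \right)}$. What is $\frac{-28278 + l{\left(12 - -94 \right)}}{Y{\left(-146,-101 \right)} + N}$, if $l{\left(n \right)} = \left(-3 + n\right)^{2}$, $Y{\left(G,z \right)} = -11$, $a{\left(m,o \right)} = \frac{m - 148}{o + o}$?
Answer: $\frac{159021}{25} \approx 6360.8$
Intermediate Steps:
$a{\left(m,o \right)} = \frac{-148 + m}{2 o}$
$N = \frac{74}{9}$ ($N = 9 + \frac{-148 - 118}{2 \cdot 171} = 9 + \frac{1}{2} \cdot \frac{1}{171} \left(-266\right) = 9 - \frac{7}{9} = \frac{74}{9} \approx 8.2222$)
$\frac{-28278 + l{\left(12 - -94 \right)}}{Y{\left(-146,-101 \right)} + N} = \frac{-28278 + \left(-3 + \left(12 - -94\right)\right)^{2}}{-11 + \frac{74}{9}} = \frac{-28278 + \left(-3 + \left(12 + 94\right)\right)^{2}}{- \frac{25}{9}} = \left(-28278 + \left(-3 + 106\right)^{2}\right) \left(- \frac{9}{25}\right) = \left(-28278 + 103^{2}\right) \left(- \frac{9}{25}\right) = \left(-28278 + 10609\right) \left(- \frac{9}{25}\right) = \left(-17669\right) \left(- \frac{9}{25}\right) = \frac{159021}{25}$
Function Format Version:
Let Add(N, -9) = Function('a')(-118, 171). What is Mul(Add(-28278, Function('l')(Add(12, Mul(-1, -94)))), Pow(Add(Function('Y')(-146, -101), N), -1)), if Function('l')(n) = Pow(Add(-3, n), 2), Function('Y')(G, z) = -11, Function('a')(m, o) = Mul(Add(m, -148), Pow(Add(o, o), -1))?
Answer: Rational(159021, 25) ≈ 6360.8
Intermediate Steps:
Function('a')(m, o) = Mul(Rational(1, 2), Pow(o, -1), Add(-148, m)) (Function('a')(m, o) = Mul(Add(-148, m), Pow(Mul(2, o), -1)) = Mul(Add(-148, m), Mul(Rational(1, 2), Pow(o, -1))) = Mul(Rational(1, 2), Pow(o, -1), Add(-148, m)))
N = Rational(74, 9) (N = Add(9, Mul(Rational(1, 2), Pow(171, -1), Add(-148, -118))) = Add(9, Mul(Rational(1, 2), Rational(1, 171), -266)) = Add(9, Rational(-7, 9)) = Rational(74, 9) ≈ 8.2222)
Mul(Add(-28278, Function('l')(Add(12, Mul(-1, -94)))), Pow(Add(Function('Y')(-146, -101), N), -1)) = Mul(Add(-28278, Pow(Add(-3, Add(12, Mul(-1, -94))), 2)), Pow(Add(-11, Rational(74, 9)), -1)) = Mul(Add(-28278, Pow(Add(-3, Add(12, 94)), 2)), Pow(Rational(-25, 9), -1)) = Mul(Add(-28278, Pow(Add(-3, 106), 2)), Rational(-9, 25)) = Mul(Add(-28278, Pow(103, 2)), Rational(-9, 25)) = Mul(Add(-28278, 10609), Rational(-9, 25)) = Mul(-17669, Rational(-9, 25)) = Rational(159021, 25)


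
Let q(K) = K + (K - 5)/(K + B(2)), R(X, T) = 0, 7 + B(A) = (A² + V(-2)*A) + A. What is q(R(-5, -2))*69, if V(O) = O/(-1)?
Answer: -115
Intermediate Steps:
V(O) = -O (V(O) = O*(-1) = -O)
B(A) = -7 + A² + 3*A (B(A) = -7 + ((A² + (-1*(-2))*A) + A) = -7 + ((A² + 2*A) + A) = -7 + (A² + 3*A) = -7 + A² + 3*A)
q(K) = K + (-5 + K)/(3 + K) (q(K) = K + (K - 5)/(K + (-7 + 2² + 3*2)) = K + (-5 + K)/(K + (-7 + 4 + 6)) = K + (-5 + K)/(K + 3) = K + (-5 + K)/(3 + K))
q(R(-5, -2))*69 = ((-5 + 0² + 4*0)/(3 + 0))*69 = ((-5 + 0 + 0)/3)*69 = ((⅓)*(-5))*69 = -5/3*69 = -115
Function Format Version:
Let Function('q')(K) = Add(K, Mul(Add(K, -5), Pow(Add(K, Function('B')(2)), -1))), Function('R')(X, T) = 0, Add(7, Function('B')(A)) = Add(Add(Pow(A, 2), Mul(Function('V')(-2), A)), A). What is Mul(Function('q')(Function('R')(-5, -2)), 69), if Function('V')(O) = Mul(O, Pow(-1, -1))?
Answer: -115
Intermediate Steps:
Function('V')(O) = Mul(-1, O) (Function('V')(O) = Mul(O, -1) = Mul(-1, O))
Function('B')(A) = Add(-7, Pow(A, 2), Mul(3, A)) (Function('B')(A) = Add(-7, Add(Add(Pow(A, 2), Mul(Mul(-1, -2), A)), A)) = Add(-7, Add(Add(Pow(A, 2), Mul(2, A)), A)) = Add(-7, Add(Pow(A, 2), Mul(3, A))) = Add(-7, Pow(A, 2), Mul(3, A)))
Function('q')(K) = Add(K, Mul(Pow(Add(3, K), -1), Add(-5, K))) (Function('q')(K) = Add(K, Mul(Add(K, -5), Pow(Add(K, Add(-7, Pow(2, 2), Mul(3, 2))), -1))) = Add(K, Mul(Add(-5, K), Pow(Add(K, Add(-7, 4, 6)), -1))) = Add(K, Mul(Add(-5, K), Pow(Add(K, 3), -1))) = Add(K, Mul(Add(-5, K), Pow(Add(3, K), -1))) = Add(K, Mul(Pow(Add(3, K), -1), Add(-5, K))))
Mul(Function('q')(Function('R')(-5, -2)), 69) = Mul(Mul(Pow(Add(3, 0), -1), Add(-5, Pow(0, 2), Mul(4, 0))), 69) = Mul(Mul(Pow(3, -1), Add(-5, 0, 0)), 69) = Mul(Mul(Rational(1, 3), -5), 69) = Mul(Rational(-5, 3), 69) = -115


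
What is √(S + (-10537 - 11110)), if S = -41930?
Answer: I*√63577 ≈ 252.14*I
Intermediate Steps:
√(S + (-10537 - 11110)) = √(-41930 + (-10537 - 11110)) = √(-41930 - 21647) = √(-63577) = I*√63577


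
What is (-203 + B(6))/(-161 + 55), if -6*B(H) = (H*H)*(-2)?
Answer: 191/106 ≈ 1.8019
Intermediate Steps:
B(H) = H²/3 (B(H) = -H*H*(-2)/6 = -H²*(-2)/6 = -(-1)*H²/3 = H²/3)
(-203 + B(6))/(-161 + 55) = (-203 + (⅓)*6²)/(-161 + 55) = (-203 + (⅓)*36)/(-106) = (-203 + 12)*(-1/106) = -191*(-1/106) = 191/106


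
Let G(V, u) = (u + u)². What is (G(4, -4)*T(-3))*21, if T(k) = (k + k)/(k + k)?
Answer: 1344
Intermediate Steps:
G(V, u) = 4*u² (G(V, u) = (2*u)² = 4*u²)
T(k) = 1 (T(k) = (2*k)/((2*k)) = (2*k)*(1/(2*k)) = 1)
(G(4, -4)*T(-3))*21 = ((4*(-4)²)*1)*21 = ((4*16)*1)*21 = (64*1)*21 = 64*21 = 1344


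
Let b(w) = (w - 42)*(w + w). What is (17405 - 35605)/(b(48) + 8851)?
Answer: -18200/9427 ≈ -1.9306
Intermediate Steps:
b(w) = 2*w*(-42 + w) (b(w) = (-42 + w)*(2*w) = 2*w*(-42 + w))
(17405 - 35605)/(b(48) + 8851) = (17405 - 35605)/(2*48*(-42 + 48) + 8851) = -18200/(2*48*6 + 8851) = -18200/(576 + 8851) = -18200/9427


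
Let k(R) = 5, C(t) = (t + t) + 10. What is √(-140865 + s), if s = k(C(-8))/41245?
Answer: 2*I*√2396324980654/8249 ≈ 375.32*I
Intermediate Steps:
C(t) = 10 + 2*t (C(t) = 2*t + 10 = 10 + 2*t)
s = 1/8249 (s = 5/41245 = 5*(1/41245) = 1/8249 ≈ 0.00012123)
√(-140865 + s) = √(-140865 + 1/8249) = √(-1161995384/8249) = 2*I*√2396324980654/8249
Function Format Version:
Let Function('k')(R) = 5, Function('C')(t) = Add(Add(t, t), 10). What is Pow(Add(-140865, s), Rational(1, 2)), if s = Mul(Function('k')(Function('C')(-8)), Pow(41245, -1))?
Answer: Mul(Rational(2, 8249), I, Pow(2396324980654, Rational(1, 2))) ≈ Mul(375.32, I)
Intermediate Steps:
Function('C')(t) = Add(10, Mul(2, t)) (Function('C')(t) = Add(Mul(2, t), 10) = Add(10, Mul(2, t)))
s = Rational(1, 8249) (s = Mul(5, Pow(41245, -1)) = Mul(5, Rational(1, 41245)) = Rational(1, 8249) ≈ 0.00012123)
Pow(Add(-140865, s), Rational(1, 2)) = Pow(Add(-140865, Rational(1, 8249)), Rational(1, 2)) = Pow(Rational(-1161995384, 8249), Rational(1, 2)) = Mul(Rational(2, 8249), I, Pow(2396324980654, Rational(1, 2)))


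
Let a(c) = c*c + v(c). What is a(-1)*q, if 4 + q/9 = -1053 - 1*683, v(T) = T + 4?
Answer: -62640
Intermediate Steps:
v(T) = 4 + T
q = -15660 (q = -36 + 9*(-1053 - 1*683) = -36 + 9*(-1053 - 683) = -36 + 9*(-1736) = -36 - 15624 = -15660)
a(c) = 4 + c + c² (a(c) = c*c + (4 + c) = c² + (4 + c) = 4 + c + c²)
a(-1)*q = (4 - 1 + (-1)²)*(-15660) = (4 - 1 + 1)*(-15660) = 4*(-15660) = -62640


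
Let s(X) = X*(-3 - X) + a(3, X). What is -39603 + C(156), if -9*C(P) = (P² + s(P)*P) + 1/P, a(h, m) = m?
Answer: 540434699/1404 ≈ 3.8493e+5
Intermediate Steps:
s(X) = X + X*(-3 - X) (s(X) = X*(-3 - X) + X = X + X*(-3 - X))
C(P) = -1/(9*P) - P²/9 - P²*(-2 - P)/9 (C(P) = -((P² + (P*(-2 - P))*P) + 1/P)/9 = -((P² + P²*(-2 - P)) + 1/P)/9 = -(1/P + P² + P²*(-2 - P))/9 = -1/(9*P) - P²/9 - P²*(-2 - P)/9)
-39603 + C(156) = -39603 + (⅑)*(-1 + 156³*(1 + 156))/156 = -39603 + (⅑)*(1/156)*(-1 + 3796416*157) = -39603 + (⅑)*(1/156)*(-1 + 596037312) = -39603 + (⅑)*(1/156)*596037311 = -39603 + 596037311/1404 = 540434699/1404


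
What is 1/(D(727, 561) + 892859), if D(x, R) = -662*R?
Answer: 1/521477 ≈ 1.9176e-6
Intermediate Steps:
1/(D(727, 561) + 892859) = 1/(-662*561 + 892859) = 1/(-371382 + 892859) = 1/521477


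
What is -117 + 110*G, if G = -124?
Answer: -13757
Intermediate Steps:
-117 + 110*G = -117 + 110*(-124) = -117 - 13640 = -13757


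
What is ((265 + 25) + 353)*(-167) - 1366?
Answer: -108747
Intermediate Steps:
((265 + 25) + 353)*(-167) - 1366 = (290 + 353)*(-167) - 1366 = 643*(-167) - 1366 = -107381 - 1366 = -108747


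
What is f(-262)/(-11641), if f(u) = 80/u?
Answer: 40/1524971 ≈ 2.6230e-5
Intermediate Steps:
f(-262)/(-11641) = (80/(-262))/(-11641) = (80*(-1/262))*(-1/11641) = -40/131*(-1/11641) = 40/1524971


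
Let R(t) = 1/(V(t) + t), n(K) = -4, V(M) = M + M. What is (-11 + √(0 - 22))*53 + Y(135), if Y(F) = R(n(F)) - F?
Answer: -8617/12 + 53*I*√22 ≈ -718.08 + 248.59*I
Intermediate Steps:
V(M) = 2*M
R(t) = 1/(3*t) (R(t) = 1/(2*t + t) = 1/(3*t))
Y(F) = -1/12 - F (Y(F) = (⅓)/(-4) - F = (⅓)*(-¼) - F = -1/12 - F)
(-11 + √(0 - 22))*53 + Y(135) = (-11 + √(0 - 22))*53 + (-1/12 - 1*135) = (-11 + √(-22))*53 + (-1/12 - 135) = (-11 + I*√22)*53 - 1621/12 = (-583 + 53*I*√22) - 1621/12 = -8617/12 + 53*I*√22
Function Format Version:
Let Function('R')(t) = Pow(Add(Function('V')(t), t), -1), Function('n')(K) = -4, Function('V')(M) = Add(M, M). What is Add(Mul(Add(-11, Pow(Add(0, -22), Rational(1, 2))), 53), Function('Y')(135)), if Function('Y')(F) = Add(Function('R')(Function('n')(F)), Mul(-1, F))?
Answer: Add(Rational(-8617, 12), Mul(53, I, Pow(22, Rational(1, 2)))) ≈ Add(-718.08, Mul(248.59, I))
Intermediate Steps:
Function('V')(M) = Mul(2, M)
Function('R')(t) = Mul(Rational(1, 3), Pow(t, -1)) (Function('R')(t) = Pow(Add(Mul(2, t), t), -1) = Pow(Mul(3, t), -1) = Mul(Rational(1, 3), Pow(t, -1)))
Function('Y')(F) = Add(Rational(-1, 12), Mul(-1, F)) (Function('Y')(F) = Add(Mul(Rational(1, 3), Pow(-4, -1)), Mul(-1, F)) = Add(Mul(Rational(1, 3), Rational(-1, 4)), Mul(-1, F)) = Add(Rational(-1, 12), Mul(-1, F)))
Add(Mul(Add(-11, Pow(Add(0, -22), Rational(1, 2))), 53), Function('Y')(135)) = Add(Mul(Add(-11, Pow(Add(0, -22), Rational(1, 2))), 53), Add(Rational(-1, 12), Mul(-1, 135))) = Add(Mul(Add(-11, Pow(-22, Rational(1, 2))), 53), Add(Rational(-1, 12), -135)) = Add(Mul(Add(-11, Mul(I, Pow(22, Rational(1, 2)))), 53), Rational(-1621, 12)) = Add(Add(-583, Mul(53, I, Pow(22, Rational(1, 2)))), Rational(-1621, 12)) = Add(Rational(-8617, 12), Mul(53, I, Pow(22, Rational(1, 2))))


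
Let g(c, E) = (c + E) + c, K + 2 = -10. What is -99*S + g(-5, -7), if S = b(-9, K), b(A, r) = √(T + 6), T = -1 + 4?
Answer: -314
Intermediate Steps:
K = -12 (K = -2 - 10 = -12)
T = 3
g(c, E) = E + 2*c (g(c, E) = (E + c) + c = E + 2*c)
b(A, r) = 3 (b(A, r) = √(3 + 6) = √9 = 3)
S = 3
-99*S + g(-5, -7) = -99*3 + (-7 + 2*(-5)) = -297 + (-7 - 10) = -297 - 17 = -314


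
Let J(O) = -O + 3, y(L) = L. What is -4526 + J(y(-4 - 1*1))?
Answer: -4518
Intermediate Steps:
J(O) = 3 - O
-4526 + J(y(-4 - 1*1)) = -4526 + (3 - (-4 - 1*1)) = -4526 + (3 - (-4 - 1)) = -4526 + (3 - 1*(-5)) = -4526 + (3 + 5) = -4526 + 8 = -4518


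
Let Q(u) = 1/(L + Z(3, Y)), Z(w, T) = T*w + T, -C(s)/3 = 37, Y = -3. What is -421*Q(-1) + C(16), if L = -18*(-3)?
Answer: -5083/42 ≈ -121.02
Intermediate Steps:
L = 54
C(s) = -111 (C(s) = -3*37 = -111)
Z(w, T) = T + T*w
Q(u) = 1/42 (Q(u) = 1/(54 - 3*(1 + 3)) = 1/(54 - 3*4) = 1/(54 - 12) = 1/42)
-421*Q(-1) + C(16) = -421*1/42 - 111 = -421/42 - 111 = -5083/42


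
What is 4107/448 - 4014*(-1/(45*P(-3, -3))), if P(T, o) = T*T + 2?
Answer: 425693/24640 ≈ 17.276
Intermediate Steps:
P(T, o) = 2 + T² (P(T, o) = T² + 2 = 2 + T²)
4107/448 - 4014*(-1/(45*P(-3, -3))) = 4107/448 - 4014*(-1/(45*(2 + (-3)²))) = 4107*(1/448) - 4014*(-1/(45*(2 + 9))) = 4107/448 - 4014/(-15*11*3) = 4107/448 - 4014/((-165*3)) = 4107/448 - 4014/(-495) = 4107/448 - 4014*(-1/495) = 4107/448 + 446/55 = 425693/24640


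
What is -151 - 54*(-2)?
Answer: -43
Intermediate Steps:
-151 - 54*(-2) = -151 - 18*(-6) = -151 + 108 = -43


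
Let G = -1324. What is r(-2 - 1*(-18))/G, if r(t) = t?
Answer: -4/331 ≈ -0.012085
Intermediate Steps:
r(-2 - 1*(-18))/G = (-2 - 1*(-18))/(-1324) = (-2 + 18)*(-1/1324) = 16*(-1/1324) = -4/331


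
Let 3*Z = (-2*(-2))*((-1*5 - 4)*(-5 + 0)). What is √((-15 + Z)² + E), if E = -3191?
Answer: I*√1166 ≈ 34.147*I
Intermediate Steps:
Z = 60 (Z = ((-2*(-2))*((-1*5 - 4)*(-5 + 0)))/3 = (4*((-5 - 4)*(-5)))/3 = (4*(-9*(-5)))/3 = (4*45)/3 = (⅓)*180 = 60)
√((-15 + Z)² + E) = √((-15 + 60)² - 3191) = √(45² - 3191) = √(2025 - 3191) = √(-1166) = I*√1166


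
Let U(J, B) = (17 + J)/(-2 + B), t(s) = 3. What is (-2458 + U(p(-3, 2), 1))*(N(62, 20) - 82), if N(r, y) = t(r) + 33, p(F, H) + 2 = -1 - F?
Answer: 113850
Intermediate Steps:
p(F, H) = -3 - F (p(F, H) = -2 + (-1 - F) = -3 - F)
U(J, B) = (17 + J)/(-2 + B)
N(r, y) = 36 (N(r, y) = 3 + 33 = 36)
(-2458 + U(p(-3, 2), 1))*(N(62, 20) - 82) = (-2458 + (17 + (-3 - 1*(-3)))/(-2 + 1))*(36 - 82) = (-2458 + (17 + (-3 + 3))/(-1))*(-46) = (-2458 - (17 + 0))*(-46) = (-2458 - 1*17)*(-46) = (-2458 - 17)*(-46) = -2475*(-46) = 113850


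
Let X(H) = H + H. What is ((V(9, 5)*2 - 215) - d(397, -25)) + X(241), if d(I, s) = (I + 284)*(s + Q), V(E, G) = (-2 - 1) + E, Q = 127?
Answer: -69183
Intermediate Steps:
V(E, G) = -3 + E
d(I, s) = (127 + s)*(284 + I) (d(I, s) = (I + 284)*(s + 127) = (284 + I)*(127 + s) = (127 + s)*(284 + I))
X(H) = 2*H
((V(9, 5)*2 - 215) - d(397, -25)) + X(241) = (((-3 + 9)*2 - 215) - (36068 + 127*397 + 284*(-25) + 397*(-25))) + 2*241 = ((6*2 - 215) - (36068 + 50419 - 7100 - 9925)) + 482 = ((12 - 215) - 1*69462) + 482 = (-203 - 69462) + 482 = -69665 + 482 = -69183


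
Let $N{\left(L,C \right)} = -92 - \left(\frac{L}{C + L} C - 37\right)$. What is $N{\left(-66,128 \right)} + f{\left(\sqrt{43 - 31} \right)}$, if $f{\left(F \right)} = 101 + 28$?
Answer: $\frac{6518}{31} \approx 210.26$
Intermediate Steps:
$f{\left(F \right)} = 129$
$N{\left(L,C \right)} = -55 - \frac{C L}{C + L}$ ($N{\left(L,C \right)} = -92 - \left(\frac{L}{C + L} C - 37\right) = -92 - \left(\frac{C L}{C + L} - 37\right) = -92 - \left(-37 + \frac{C L}{C + L}\right) = -55 - \frac{C L}{C + L}$)
$N{\left(-66,128 \right)} + f{\left(\sqrt{43 - 31} \right)} = \frac{\left(-55\right) 128 - -3630 - 128 \left(-66\right)}{128 - 66} + 129 = \frac{-7040 + 3630 + 8448}{62} + 129 = \frac{1}{62} \cdot 5038 + 129 = \frac{2519}{31} + 129 = \frac{6518}{31}$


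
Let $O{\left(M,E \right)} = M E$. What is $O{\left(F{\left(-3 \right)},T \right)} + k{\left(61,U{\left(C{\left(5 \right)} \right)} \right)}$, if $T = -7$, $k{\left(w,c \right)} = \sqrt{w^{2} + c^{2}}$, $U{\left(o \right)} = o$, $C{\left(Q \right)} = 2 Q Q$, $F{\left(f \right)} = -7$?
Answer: $49 + \sqrt{6221} \approx 127.87$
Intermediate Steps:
$C{\left(Q \right)} = 2 Q^{2}$
$k{\left(w,c \right)} = \sqrt{c^{2} + w^{2}}$
$O{\left(M,E \right)} = E M$
$O{\left(F{\left(-3 \right)},T \right)} + k{\left(61,U{\left(C{\left(5 \right)} \right)} \right)} = \left(-7\right) \left(-7\right) + \sqrt{\left(2 \cdot 5^{2}\right)^{2} + 61^{2}} = 49 + \sqrt{\left(2 \cdot 25\right)^{2} + 3721} = 49 + \sqrt{50^{2} + 3721} = 49 + \sqrt{2500 + 3721} = 49 + \sqrt{6221}$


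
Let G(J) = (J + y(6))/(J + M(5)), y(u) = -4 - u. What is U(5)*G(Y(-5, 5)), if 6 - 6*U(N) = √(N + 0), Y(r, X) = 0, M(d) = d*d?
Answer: -⅖ + √5/15 ≈ -0.25093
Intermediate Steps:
M(d) = d²
U(N) = 1 - √N/6 (U(N) = 1 - √(N + 0)/6 = 1 - √N/6)
G(J) = (-10 + J)/(25 + J) (G(J) = (J + (-4 - 1*6))/(J + 5²) = (J + (-4 - 6))/(J + 25) = (J - 10)/(25 + J) = (-10 + J)/(25 + J))
U(5)*G(Y(-5, 5)) = (1 - √5/6)*((-10 + 0)/(25 + 0)) = (1 - √5/6)*(-10/25) = (1 - √5/6)*((1/25)*(-10)) = (1 - √5/6)*(-⅖) = -⅖ + √5/15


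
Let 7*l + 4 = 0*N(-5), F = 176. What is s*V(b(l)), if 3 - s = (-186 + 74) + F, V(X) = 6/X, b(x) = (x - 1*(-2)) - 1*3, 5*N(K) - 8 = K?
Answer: 2562/11 ≈ 232.91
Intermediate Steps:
N(K) = 8/5 + K/5
l = -4/7 (l = -4/7 + (0*(8/5 + (⅕)*(-5)))/7 = -4/7 + (0*(8/5 - 1))/7 = -4/7 + (0*(⅗))/7 = -4/7 + (⅐)*0 = -4/7 + 0 = -4/7 ≈ -0.57143)
b(x) = -1 + x (b(x) = (x + 2) - 3 = (2 + x) - 3 = -1 + x)
s = -61 (s = 3 - ((-186 + 74) + 176) = 3 - (-112 + 176) = 3 - 1*64 = 3 - 64 = -61)
s*V(b(l)) = -366/(-1 - 4/7) = -366/(-11/7) = -366*(-7)/11 = -61*(-42/11) = 2562/11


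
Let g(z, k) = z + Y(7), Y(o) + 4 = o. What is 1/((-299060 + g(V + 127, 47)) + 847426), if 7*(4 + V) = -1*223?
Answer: 7/3839221 ≈ 1.8233e-6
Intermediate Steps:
V = -251/7 (V = -4 + (-1*223)/7 = -4 + (⅐)*(-223) = -4 - 223/7 = -251/7 ≈ -35.857)
Y(o) = -4 + o
g(z, k) = 3 + z (g(z, k) = z + (-4 + 7) = z + 3 = 3 + z)
1/((-299060 + g(V + 127, 47)) + 847426) = 1/((-299060 + (3 + (-251/7 + 127))) + 847426) = 1/((-299060 + (3 + 638/7)) + 847426) = 1/((-299060 + 659/7) + 847426) = 1/(-2092761/7 + 847426) = 1/(3839221/7) = 7/3839221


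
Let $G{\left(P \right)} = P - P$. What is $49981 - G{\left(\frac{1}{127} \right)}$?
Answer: $49981$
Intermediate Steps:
$G{\left(P \right)} = 0$
$49981 - G{\left(\frac{1}{127} \right)} = 49981 - 0 = 49981 + 0 = 49981$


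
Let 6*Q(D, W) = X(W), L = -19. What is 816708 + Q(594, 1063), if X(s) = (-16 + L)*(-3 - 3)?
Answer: 816743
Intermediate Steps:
X(s) = 210 (X(s) = (-16 - 19)*(-3 - 3) = -35*(-6) = 210)
Q(D, W) = 35 (Q(D, W) = (⅙)*210 = 35)
816708 + Q(594, 1063) = 816708 + 35 = 816743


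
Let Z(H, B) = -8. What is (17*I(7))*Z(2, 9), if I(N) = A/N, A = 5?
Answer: -680/7 ≈ -97.143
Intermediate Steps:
I(N) = 5/N
(17*I(7))*Z(2, 9) = (17*(5/7))*(-8) = (85/7)*(-8) = -680/7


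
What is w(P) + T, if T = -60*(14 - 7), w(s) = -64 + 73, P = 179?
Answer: -411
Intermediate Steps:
w(s) = 9
T = -420 (T = -60*7 = -420)
w(P) + T = 9 - 420 = -411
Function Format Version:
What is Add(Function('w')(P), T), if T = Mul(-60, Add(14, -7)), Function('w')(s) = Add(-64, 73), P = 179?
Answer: -411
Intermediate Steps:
Function('w')(s) = 9
T = -420 (T = Mul(-60, 7) = -420)
Add(Function('w')(P), T) = Add(9, -420) = -411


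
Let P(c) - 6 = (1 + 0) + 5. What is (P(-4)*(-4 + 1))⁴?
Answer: 1679616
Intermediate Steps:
P(c) = 12 (P(c) = 6 + ((1 + 0) + 5) = 6 + (1 + 5) = 6 + 6 = 12)
(P(-4)*(-4 + 1))⁴ = (12*(-4 + 1))⁴ = (12*(-3))⁴ = (-36)⁴ = 1679616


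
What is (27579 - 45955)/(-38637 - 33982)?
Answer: 18376/72619 ≈ 0.25305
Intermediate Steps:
(27579 - 45955)/(-38637 - 33982) = -18376/(-72619) = -18376*(-1/72619) = 18376/72619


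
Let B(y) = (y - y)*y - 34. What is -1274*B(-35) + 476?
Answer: 43792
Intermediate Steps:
B(y) = -34 (B(y) = 0*y - 34 = 0 - 34 = -34)
-1274*B(-35) + 476 = -1274*(-34) + 476 = 43316 + 476 = 43792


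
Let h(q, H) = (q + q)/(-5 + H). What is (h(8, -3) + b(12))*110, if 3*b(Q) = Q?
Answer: 220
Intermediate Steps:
h(q, H) = 2*q/(-5 + H) (h(q, H) = (2*q)/(-5 + H) = 2*q/(-5 + H))
b(Q) = Q/3
(h(8, -3) + b(12))*110 = (2*8/(-5 - 3) + (⅓)*12)*110 = (2*8/(-8) + 4)*110 = (2*8*(-⅛) + 4)*110 = (-2 + 4)*110 = 2*110 = 220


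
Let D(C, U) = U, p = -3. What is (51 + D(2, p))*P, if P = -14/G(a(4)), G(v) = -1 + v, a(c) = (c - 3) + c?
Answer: -168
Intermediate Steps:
a(c) = -3 + 2*c (a(c) = (-3 + c) + c = -3 + 2*c)
P = -7/2 (P = -14/(-1 + (-3 + 2*4)) = -14/(-1 + (-3 + 8)) = -14/(-1 + 5) = -14/4 = -14*¼ = -7/2 ≈ -3.5000)
(51 + D(2, p))*P = (51 - 3)*(-7/2) = 48*(-7/2) = -168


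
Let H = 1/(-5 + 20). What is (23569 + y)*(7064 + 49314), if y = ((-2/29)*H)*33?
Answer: 192670856574/145 ≈ 1.3288e+9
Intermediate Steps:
H = 1/15 ≈ 0.066667
y = -22/145 (y = (-2/29*(1/15))*33 = (-2*1/29*(1/15))*33 = -2/29*1/15*33 = -2/435*33 = -22/145 ≈ -0.15172)
(23569 + y)*(7064 + 49314) = (23569 - 22/145)*(7064 + 49314) = (3417483/145)*56378 = 192670856574/145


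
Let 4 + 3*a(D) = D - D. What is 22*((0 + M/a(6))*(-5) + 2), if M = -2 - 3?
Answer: -737/2 ≈ -368.50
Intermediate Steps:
M = -5
a(D) = -4/3 (a(D) = -4/3 + (D - D)/3 = -4/3 + (⅓)*0 = -4/3 + 0 = -4/3)
22*((0 + M/a(6))*(-5) + 2) = 22*((0 - 5/(-4/3))*(-5) + 2) = 22*((0 - 5*(-¾))*(-5) + 2) = 22*((0 + 15/4)*(-5) + 2) = 22*((15/4)*(-5) + 2) = 22*(-75/4 + 2) = 22*(-67/4) = -737/2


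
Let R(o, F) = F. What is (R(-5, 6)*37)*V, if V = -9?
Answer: -1998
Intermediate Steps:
(R(-5, 6)*37)*V = (6*37)*(-9) = 222*(-9) = -1998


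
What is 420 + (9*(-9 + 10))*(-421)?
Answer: -3369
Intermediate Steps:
420 + (9*(-9 + 10))*(-421) = 420 + (9*1)*(-421) = 420 + 9*(-421) = 420 - 3789 = -3369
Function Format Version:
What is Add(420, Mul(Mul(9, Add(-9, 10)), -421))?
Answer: -3369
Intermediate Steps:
Add(420, Mul(Mul(9, Add(-9, 10)), -421)) = Add(420, Mul(Mul(9, 1), -421)) = Add(420, Mul(9, -421)) = Add(420, -3789) = -3369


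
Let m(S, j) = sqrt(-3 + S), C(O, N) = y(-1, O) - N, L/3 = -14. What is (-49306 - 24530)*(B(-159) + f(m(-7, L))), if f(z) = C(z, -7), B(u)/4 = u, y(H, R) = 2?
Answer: 46295172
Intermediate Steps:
L = -42 (L = 3*(-14) = -42)
B(u) = 4*u
C(O, N) = 2 - N
f(z) = 9 (f(z) = 2 - 1*(-7) = 2 + 7 = 9)
(-49306 - 24530)*(B(-159) + f(m(-7, L))) = (-49306 - 24530)*(4*(-159) + 9) = -73836*(-636 + 9) = -73836*(-627) = 46295172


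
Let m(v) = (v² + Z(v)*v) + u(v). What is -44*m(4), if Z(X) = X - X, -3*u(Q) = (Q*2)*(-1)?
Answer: -2464/3 ≈ -821.33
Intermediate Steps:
u(Q) = 2*Q/3 (u(Q) = -Q*2*(-1)/3 = -2*Q*(-1)/3 = -(-2)*Q/3 = 2*Q/3)
Z(X) = 0
m(v) = v² + 2*v/3 (m(v) = (v² + 0*v) + 2*v/3 = (v² + 0) + 2*v/3 = v² + 2*v/3)
-44*m(4) = -44*4*(2 + 3*4)/3 = -44*4*(2 + 12)/3 = -44*4*14/3 = -44*56/3 = -2464/3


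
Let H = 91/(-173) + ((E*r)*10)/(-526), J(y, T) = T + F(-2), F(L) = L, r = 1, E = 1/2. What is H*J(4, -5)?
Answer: 341117/90998 ≈ 3.7486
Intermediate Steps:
E = ½ (E = 1*(½) = ½ ≈ 0.50000)
J(y, T) = -2 + T (J(y, T) = T - 2 = -2 + T)
H = -48731/90998 (H = 91/(-173) + (((½)*1)*10)/(-526) = 91*(-1/173) + ((½)*10)*(-1/526) = -91/173 + 5*(-1/526) = -91/173 - 5/526 = -48731/90998 ≈ -0.53552)
H*J(4, -5) = -48731*(-2 - 5)/90998 = -48731/90998*(-7) = 341117/90998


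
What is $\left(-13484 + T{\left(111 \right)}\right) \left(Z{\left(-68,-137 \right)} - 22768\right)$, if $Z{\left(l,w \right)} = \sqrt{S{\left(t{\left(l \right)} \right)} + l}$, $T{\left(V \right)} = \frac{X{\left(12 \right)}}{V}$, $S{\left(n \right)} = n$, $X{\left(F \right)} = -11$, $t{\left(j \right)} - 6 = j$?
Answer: $\frac{34077662480}{111} - \frac{1496735 i \sqrt{130}}{111} \approx 3.0701 \cdot 10^{8} - 1.5374 \cdot 10^{5} i$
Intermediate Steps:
$t{\left(j \right)} = 6 + j$
$T{\left(V \right)} = - \frac{11}{V}$
$Z{\left(l,w \right)} = \sqrt{6 + 2 l}$ ($Z{\left(l,w \right)} = \sqrt{\left(6 + l\right) + l} = \sqrt{6 + 2 l}$)
$\left(-13484 + T{\left(111 \right)}\right) \left(Z{\left(-68,-137 \right)} - 22768\right) = \left(-13484 - \frac{11}{111}\right) \left(\sqrt{6 + 2 \left(-68\right)} - 22768\right) = \left(-13484 - \frac{11}{111}\right) \left(\sqrt{6 - 136} - 22768\right) = \left(-13484 - \frac{11}{111}\right) \left(\sqrt{-130} - 22768\right) = - \frac{1496735 \left(i \sqrt{130} - 22768\right)}{111} = - \frac{1496735 \left(-22768 + i \sqrt{130}\right)}{111} = \frac{34077662480}{111} - \frac{1496735 i \sqrt{130}}{111}$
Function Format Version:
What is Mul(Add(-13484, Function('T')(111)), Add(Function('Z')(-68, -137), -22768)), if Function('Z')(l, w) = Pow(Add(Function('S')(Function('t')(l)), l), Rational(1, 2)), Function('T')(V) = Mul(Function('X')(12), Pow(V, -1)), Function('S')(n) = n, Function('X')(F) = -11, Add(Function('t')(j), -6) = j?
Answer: Add(Rational(34077662480, 111), Mul(Rational(-1496735, 111), I, Pow(130, Rational(1, 2)))) ≈ Add(3.0701e+8, Mul(-1.5374e+5, I))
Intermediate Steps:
Function('t')(j) = Add(6, j)
Function('T')(V) = Mul(-11, Pow(V, -1))
Function('Z')(l, w) = Pow(Add(6, Mul(2, l)), Rational(1, 2)) (Function('Z')(l, w) = Pow(Add(Add(6, l), l), Rational(1, 2)) = Pow(Add(6, Mul(2, l)), Rational(1, 2)))
Mul(Add(-13484, Function('T')(111)), Add(Function('Z')(-68, -137), -22768)) = Mul(Add(-13484, Mul(-11, Pow(111, -1))), Add(Pow(Add(6, Mul(2, -68)), Rational(1, 2)), -22768)) = Mul(Add(-13484, Mul(-11, Rational(1, 111))), Add(Pow(Add(6, -136), Rational(1, 2)), -22768)) = Mul(Add(-13484, Rational(-11, 111)), Add(Pow(-130, Rational(1, 2)), -22768)) = Mul(Rational(-1496735, 111), Add(Mul(I, Pow(130, Rational(1, 2))), -22768)) = Mul(Rational(-1496735, 111), Add(-22768, Mul(I, Pow(130, Rational(1, 2))))) = Add(Rational(34077662480, 111), Mul(Rational(-1496735, 111), I, Pow(130, Rational(1, 2))))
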